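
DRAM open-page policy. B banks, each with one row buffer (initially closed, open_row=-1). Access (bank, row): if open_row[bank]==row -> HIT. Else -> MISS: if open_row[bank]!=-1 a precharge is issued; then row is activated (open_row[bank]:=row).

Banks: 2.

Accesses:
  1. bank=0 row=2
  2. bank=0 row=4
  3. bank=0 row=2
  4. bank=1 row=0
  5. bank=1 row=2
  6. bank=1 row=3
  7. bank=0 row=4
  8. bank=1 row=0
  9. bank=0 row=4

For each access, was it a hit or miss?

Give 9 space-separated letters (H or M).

Answer: M M M M M M M M H

Derivation:
Acc 1: bank0 row2 -> MISS (open row2); precharges=0
Acc 2: bank0 row4 -> MISS (open row4); precharges=1
Acc 3: bank0 row2 -> MISS (open row2); precharges=2
Acc 4: bank1 row0 -> MISS (open row0); precharges=2
Acc 5: bank1 row2 -> MISS (open row2); precharges=3
Acc 6: bank1 row3 -> MISS (open row3); precharges=4
Acc 7: bank0 row4 -> MISS (open row4); precharges=5
Acc 8: bank1 row0 -> MISS (open row0); precharges=6
Acc 9: bank0 row4 -> HIT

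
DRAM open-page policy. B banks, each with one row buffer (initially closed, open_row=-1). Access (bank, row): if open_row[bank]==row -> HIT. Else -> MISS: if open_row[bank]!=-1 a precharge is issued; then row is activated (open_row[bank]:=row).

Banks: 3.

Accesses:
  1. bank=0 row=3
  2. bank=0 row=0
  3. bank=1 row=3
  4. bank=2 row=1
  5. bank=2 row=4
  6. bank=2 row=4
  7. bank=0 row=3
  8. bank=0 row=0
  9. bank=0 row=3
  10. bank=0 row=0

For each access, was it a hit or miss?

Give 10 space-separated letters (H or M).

Acc 1: bank0 row3 -> MISS (open row3); precharges=0
Acc 2: bank0 row0 -> MISS (open row0); precharges=1
Acc 3: bank1 row3 -> MISS (open row3); precharges=1
Acc 4: bank2 row1 -> MISS (open row1); precharges=1
Acc 5: bank2 row4 -> MISS (open row4); precharges=2
Acc 6: bank2 row4 -> HIT
Acc 7: bank0 row3 -> MISS (open row3); precharges=3
Acc 8: bank0 row0 -> MISS (open row0); precharges=4
Acc 9: bank0 row3 -> MISS (open row3); precharges=5
Acc 10: bank0 row0 -> MISS (open row0); precharges=6

Answer: M M M M M H M M M M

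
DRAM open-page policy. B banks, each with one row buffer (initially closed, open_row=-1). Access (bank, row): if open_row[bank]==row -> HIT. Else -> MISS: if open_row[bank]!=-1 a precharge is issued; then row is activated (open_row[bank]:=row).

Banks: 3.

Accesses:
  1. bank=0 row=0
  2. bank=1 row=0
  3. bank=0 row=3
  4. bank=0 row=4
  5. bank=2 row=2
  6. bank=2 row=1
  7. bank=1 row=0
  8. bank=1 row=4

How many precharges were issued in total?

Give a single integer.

Answer: 4

Derivation:
Acc 1: bank0 row0 -> MISS (open row0); precharges=0
Acc 2: bank1 row0 -> MISS (open row0); precharges=0
Acc 3: bank0 row3 -> MISS (open row3); precharges=1
Acc 4: bank0 row4 -> MISS (open row4); precharges=2
Acc 5: bank2 row2 -> MISS (open row2); precharges=2
Acc 6: bank2 row1 -> MISS (open row1); precharges=3
Acc 7: bank1 row0 -> HIT
Acc 8: bank1 row4 -> MISS (open row4); precharges=4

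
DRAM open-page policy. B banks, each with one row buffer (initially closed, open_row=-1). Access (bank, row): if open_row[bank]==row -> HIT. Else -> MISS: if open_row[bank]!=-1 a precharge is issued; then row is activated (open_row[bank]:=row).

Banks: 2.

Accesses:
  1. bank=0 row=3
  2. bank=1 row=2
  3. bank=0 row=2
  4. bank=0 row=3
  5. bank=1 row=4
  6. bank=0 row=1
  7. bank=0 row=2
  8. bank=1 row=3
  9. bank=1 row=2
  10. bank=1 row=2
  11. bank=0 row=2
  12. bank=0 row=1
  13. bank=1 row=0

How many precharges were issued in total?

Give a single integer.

Answer: 9

Derivation:
Acc 1: bank0 row3 -> MISS (open row3); precharges=0
Acc 2: bank1 row2 -> MISS (open row2); precharges=0
Acc 3: bank0 row2 -> MISS (open row2); precharges=1
Acc 4: bank0 row3 -> MISS (open row3); precharges=2
Acc 5: bank1 row4 -> MISS (open row4); precharges=3
Acc 6: bank0 row1 -> MISS (open row1); precharges=4
Acc 7: bank0 row2 -> MISS (open row2); precharges=5
Acc 8: bank1 row3 -> MISS (open row3); precharges=6
Acc 9: bank1 row2 -> MISS (open row2); precharges=7
Acc 10: bank1 row2 -> HIT
Acc 11: bank0 row2 -> HIT
Acc 12: bank0 row1 -> MISS (open row1); precharges=8
Acc 13: bank1 row0 -> MISS (open row0); precharges=9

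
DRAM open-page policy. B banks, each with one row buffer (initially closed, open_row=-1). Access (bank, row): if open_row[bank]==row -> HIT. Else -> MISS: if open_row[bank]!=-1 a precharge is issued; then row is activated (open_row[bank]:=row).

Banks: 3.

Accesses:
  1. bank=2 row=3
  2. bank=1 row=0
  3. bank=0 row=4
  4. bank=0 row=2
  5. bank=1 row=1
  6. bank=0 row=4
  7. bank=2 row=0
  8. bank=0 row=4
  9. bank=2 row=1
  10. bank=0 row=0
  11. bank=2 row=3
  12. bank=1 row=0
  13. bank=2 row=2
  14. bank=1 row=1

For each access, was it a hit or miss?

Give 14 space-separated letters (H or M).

Acc 1: bank2 row3 -> MISS (open row3); precharges=0
Acc 2: bank1 row0 -> MISS (open row0); precharges=0
Acc 3: bank0 row4 -> MISS (open row4); precharges=0
Acc 4: bank0 row2 -> MISS (open row2); precharges=1
Acc 5: bank1 row1 -> MISS (open row1); precharges=2
Acc 6: bank0 row4 -> MISS (open row4); precharges=3
Acc 7: bank2 row0 -> MISS (open row0); precharges=4
Acc 8: bank0 row4 -> HIT
Acc 9: bank2 row1 -> MISS (open row1); precharges=5
Acc 10: bank0 row0 -> MISS (open row0); precharges=6
Acc 11: bank2 row3 -> MISS (open row3); precharges=7
Acc 12: bank1 row0 -> MISS (open row0); precharges=8
Acc 13: bank2 row2 -> MISS (open row2); precharges=9
Acc 14: bank1 row1 -> MISS (open row1); precharges=10

Answer: M M M M M M M H M M M M M M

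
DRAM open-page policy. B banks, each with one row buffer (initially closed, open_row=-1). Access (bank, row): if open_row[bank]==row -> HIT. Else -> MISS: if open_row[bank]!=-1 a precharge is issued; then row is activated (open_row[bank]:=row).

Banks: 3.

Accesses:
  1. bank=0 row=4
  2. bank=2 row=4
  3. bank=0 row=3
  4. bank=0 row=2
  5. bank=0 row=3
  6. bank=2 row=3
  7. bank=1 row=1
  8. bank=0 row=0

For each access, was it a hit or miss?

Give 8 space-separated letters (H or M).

Acc 1: bank0 row4 -> MISS (open row4); precharges=0
Acc 2: bank2 row4 -> MISS (open row4); precharges=0
Acc 3: bank0 row3 -> MISS (open row3); precharges=1
Acc 4: bank0 row2 -> MISS (open row2); precharges=2
Acc 5: bank0 row3 -> MISS (open row3); precharges=3
Acc 6: bank2 row3 -> MISS (open row3); precharges=4
Acc 7: bank1 row1 -> MISS (open row1); precharges=4
Acc 8: bank0 row0 -> MISS (open row0); precharges=5

Answer: M M M M M M M M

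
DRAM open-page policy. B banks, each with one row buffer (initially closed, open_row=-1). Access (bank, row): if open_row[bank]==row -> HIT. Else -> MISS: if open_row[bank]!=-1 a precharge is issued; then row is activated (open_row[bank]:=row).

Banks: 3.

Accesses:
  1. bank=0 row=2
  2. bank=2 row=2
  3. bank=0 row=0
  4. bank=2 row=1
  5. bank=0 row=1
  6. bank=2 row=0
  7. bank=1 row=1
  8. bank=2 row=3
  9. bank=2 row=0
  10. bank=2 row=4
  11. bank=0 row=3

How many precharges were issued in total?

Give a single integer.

Acc 1: bank0 row2 -> MISS (open row2); precharges=0
Acc 2: bank2 row2 -> MISS (open row2); precharges=0
Acc 3: bank0 row0 -> MISS (open row0); precharges=1
Acc 4: bank2 row1 -> MISS (open row1); precharges=2
Acc 5: bank0 row1 -> MISS (open row1); precharges=3
Acc 6: bank2 row0 -> MISS (open row0); precharges=4
Acc 7: bank1 row1 -> MISS (open row1); precharges=4
Acc 8: bank2 row3 -> MISS (open row3); precharges=5
Acc 9: bank2 row0 -> MISS (open row0); precharges=6
Acc 10: bank2 row4 -> MISS (open row4); precharges=7
Acc 11: bank0 row3 -> MISS (open row3); precharges=8

Answer: 8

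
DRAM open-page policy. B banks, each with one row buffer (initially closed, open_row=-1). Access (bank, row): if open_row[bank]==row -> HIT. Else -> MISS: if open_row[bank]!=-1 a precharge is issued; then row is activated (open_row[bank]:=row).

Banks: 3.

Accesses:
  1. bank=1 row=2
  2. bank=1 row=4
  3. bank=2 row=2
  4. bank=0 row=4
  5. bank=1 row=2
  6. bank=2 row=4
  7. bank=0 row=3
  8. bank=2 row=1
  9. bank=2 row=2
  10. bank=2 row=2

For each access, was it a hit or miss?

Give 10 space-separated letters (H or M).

Answer: M M M M M M M M M H

Derivation:
Acc 1: bank1 row2 -> MISS (open row2); precharges=0
Acc 2: bank1 row4 -> MISS (open row4); precharges=1
Acc 3: bank2 row2 -> MISS (open row2); precharges=1
Acc 4: bank0 row4 -> MISS (open row4); precharges=1
Acc 5: bank1 row2 -> MISS (open row2); precharges=2
Acc 6: bank2 row4 -> MISS (open row4); precharges=3
Acc 7: bank0 row3 -> MISS (open row3); precharges=4
Acc 8: bank2 row1 -> MISS (open row1); precharges=5
Acc 9: bank2 row2 -> MISS (open row2); precharges=6
Acc 10: bank2 row2 -> HIT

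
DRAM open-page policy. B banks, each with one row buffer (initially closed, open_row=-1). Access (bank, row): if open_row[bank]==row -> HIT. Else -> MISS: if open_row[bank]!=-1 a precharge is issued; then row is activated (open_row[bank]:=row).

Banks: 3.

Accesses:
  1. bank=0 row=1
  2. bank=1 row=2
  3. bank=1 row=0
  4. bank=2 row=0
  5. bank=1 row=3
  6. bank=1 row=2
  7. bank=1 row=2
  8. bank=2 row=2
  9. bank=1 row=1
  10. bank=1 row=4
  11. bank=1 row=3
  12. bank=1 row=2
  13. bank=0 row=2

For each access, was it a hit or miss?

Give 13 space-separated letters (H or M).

Acc 1: bank0 row1 -> MISS (open row1); precharges=0
Acc 2: bank1 row2 -> MISS (open row2); precharges=0
Acc 3: bank1 row0 -> MISS (open row0); precharges=1
Acc 4: bank2 row0 -> MISS (open row0); precharges=1
Acc 5: bank1 row3 -> MISS (open row3); precharges=2
Acc 6: bank1 row2 -> MISS (open row2); precharges=3
Acc 7: bank1 row2 -> HIT
Acc 8: bank2 row2 -> MISS (open row2); precharges=4
Acc 9: bank1 row1 -> MISS (open row1); precharges=5
Acc 10: bank1 row4 -> MISS (open row4); precharges=6
Acc 11: bank1 row3 -> MISS (open row3); precharges=7
Acc 12: bank1 row2 -> MISS (open row2); precharges=8
Acc 13: bank0 row2 -> MISS (open row2); precharges=9

Answer: M M M M M M H M M M M M M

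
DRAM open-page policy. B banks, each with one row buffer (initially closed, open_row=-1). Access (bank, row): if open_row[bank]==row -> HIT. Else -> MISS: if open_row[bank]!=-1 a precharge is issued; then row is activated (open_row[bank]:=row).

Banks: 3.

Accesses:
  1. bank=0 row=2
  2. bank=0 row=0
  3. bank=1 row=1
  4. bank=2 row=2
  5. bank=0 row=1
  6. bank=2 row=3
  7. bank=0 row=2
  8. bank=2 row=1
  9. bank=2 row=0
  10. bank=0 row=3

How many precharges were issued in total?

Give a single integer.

Answer: 7

Derivation:
Acc 1: bank0 row2 -> MISS (open row2); precharges=0
Acc 2: bank0 row0 -> MISS (open row0); precharges=1
Acc 3: bank1 row1 -> MISS (open row1); precharges=1
Acc 4: bank2 row2 -> MISS (open row2); precharges=1
Acc 5: bank0 row1 -> MISS (open row1); precharges=2
Acc 6: bank2 row3 -> MISS (open row3); precharges=3
Acc 7: bank0 row2 -> MISS (open row2); precharges=4
Acc 8: bank2 row1 -> MISS (open row1); precharges=5
Acc 9: bank2 row0 -> MISS (open row0); precharges=6
Acc 10: bank0 row3 -> MISS (open row3); precharges=7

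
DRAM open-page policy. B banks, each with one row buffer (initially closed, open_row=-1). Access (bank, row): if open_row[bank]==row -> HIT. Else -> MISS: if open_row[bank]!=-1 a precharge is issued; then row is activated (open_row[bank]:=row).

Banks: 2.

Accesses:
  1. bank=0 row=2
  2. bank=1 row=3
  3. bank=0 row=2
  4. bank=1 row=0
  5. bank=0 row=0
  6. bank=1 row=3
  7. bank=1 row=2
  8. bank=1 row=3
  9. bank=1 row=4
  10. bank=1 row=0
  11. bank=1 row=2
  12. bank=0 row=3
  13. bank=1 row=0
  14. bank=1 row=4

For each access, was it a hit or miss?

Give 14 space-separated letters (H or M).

Acc 1: bank0 row2 -> MISS (open row2); precharges=0
Acc 2: bank1 row3 -> MISS (open row3); precharges=0
Acc 3: bank0 row2 -> HIT
Acc 4: bank1 row0 -> MISS (open row0); precharges=1
Acc 5: bank0 row0 -> MISS (open row0); precharges=2
Acc 6: bank1 row3 -> MISS (open row3); precharges=3
Acc 7: bank1 row2 -> MISS (open row2); precharges=4
Acc 8: bank1 row3 -> MISS (open row3); precharges=5
Acc 9: bank1 row4 -> MISS (open row4); precharges=6
Acc 10: bank1 row0 -> MISS (open row0); precharges=7
Acc 11: bank1 row2 -> MISS (open row2); precharges=8
Acc 12: bank0 row3 -> MISS (open row3); precharges=9
Acc 13: bank1 row0 -> MISS (open row0); precharges=10
Acc 14: bank1 row4 -> MISS (open row4); precharges=11

Answer: M M H M M M M M M M M M M M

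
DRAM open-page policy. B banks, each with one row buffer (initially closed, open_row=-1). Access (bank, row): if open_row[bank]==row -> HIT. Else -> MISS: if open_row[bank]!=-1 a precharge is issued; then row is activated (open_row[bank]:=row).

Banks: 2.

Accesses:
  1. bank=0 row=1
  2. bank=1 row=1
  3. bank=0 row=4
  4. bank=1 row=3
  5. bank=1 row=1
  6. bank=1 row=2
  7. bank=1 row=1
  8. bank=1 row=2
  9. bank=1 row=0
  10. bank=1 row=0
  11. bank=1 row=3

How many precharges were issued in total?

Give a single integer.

Answer: 8

Derivation:
Acc 1: bank0 row1 -> MISS (open row1); precharges=0
Acc 2: bank1 row1 -> MISS (open row1); precharges=0
Acc 3: bank0 row4 -> MISS (open row4); precharges=1
Acc 4: bank1 row3 -> MISS (open row3); precharges=2
Acc 5: bank1 row1 -> MISS (open row1); precharges=3
Acc 6: bank1 row2 -> MISS (open row2); precharges=4
Acc 7: bank1 row1 -> MISS (open row1); precharges=5
Acc 8: bank1 row2 -> MISS (open row2); precharges=6
Acc 9: bank1 row0 -> MISS (open row0); precharges=7
Acc 10: bank1 row0 -> HIT
Acc 11: bank1 row3 -> MISS (open row3); precharges=8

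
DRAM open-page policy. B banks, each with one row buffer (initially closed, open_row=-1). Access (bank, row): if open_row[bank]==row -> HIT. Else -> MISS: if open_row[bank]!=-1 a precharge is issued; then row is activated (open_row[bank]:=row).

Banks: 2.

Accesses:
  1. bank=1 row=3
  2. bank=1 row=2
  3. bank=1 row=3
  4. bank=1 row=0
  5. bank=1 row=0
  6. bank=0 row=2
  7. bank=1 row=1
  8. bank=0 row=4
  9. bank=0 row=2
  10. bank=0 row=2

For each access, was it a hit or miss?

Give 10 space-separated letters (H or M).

Answer: M M M M H M M M M H

Derivation:
Acc 1: bank1 row3 -> MISS (open row3); precharges=0
Acc 2: bank1 row2 -> MISS (open row2); precharges=1
Acc 3: bank1 row3 -> MISS (open row3); precharges=2
Acc 4: bank1 row0 -> MISS (open row0); precharges=3
Acc 5: bank1 row0 -> HIT
Acc 6: bank0 row2 -> MISS (open row2); precharges=3
Acc 7: bank1 row1 -> MISS (open row1); precharges=4
Acc 8: bank0 row4 -> MISS (open row4); precharges=5
Acc 9: bank0 row2 -> MISS (open row2); precharges=6
Acc 10: bank0 row2 -> HIT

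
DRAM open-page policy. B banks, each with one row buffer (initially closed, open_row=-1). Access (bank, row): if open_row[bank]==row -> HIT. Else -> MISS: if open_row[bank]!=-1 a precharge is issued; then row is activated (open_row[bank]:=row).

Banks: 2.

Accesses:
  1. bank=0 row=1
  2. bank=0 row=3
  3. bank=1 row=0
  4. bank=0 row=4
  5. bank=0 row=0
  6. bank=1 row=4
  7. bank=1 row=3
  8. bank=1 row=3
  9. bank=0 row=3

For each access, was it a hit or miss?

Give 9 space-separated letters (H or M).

Answer: M M M M M M M H M

Derivation:
Acc 1: bank0 row1 -> MISS (open row1); precharges=0
Acc 2: bank0 row3 -> MISS (open row3); precharges=1
Acc 3: bank1 row0 -> MISS (open row0); precharges=1
Acc 4: bank0 row4 -> MISS (open row4); precharges=2
Acc 5: bank0 row0 -> MISS (open row0); precharges=3
Acc 6: bank1 row4 -> MISS (open row4); precharges=4
Acc 7: bank1 row3 -> MISS (open row3); precharges=5
Acc 8: bank1 row3 -> HIT
Acc 9: bank0 row3 -> MISS (open row3); precharges=6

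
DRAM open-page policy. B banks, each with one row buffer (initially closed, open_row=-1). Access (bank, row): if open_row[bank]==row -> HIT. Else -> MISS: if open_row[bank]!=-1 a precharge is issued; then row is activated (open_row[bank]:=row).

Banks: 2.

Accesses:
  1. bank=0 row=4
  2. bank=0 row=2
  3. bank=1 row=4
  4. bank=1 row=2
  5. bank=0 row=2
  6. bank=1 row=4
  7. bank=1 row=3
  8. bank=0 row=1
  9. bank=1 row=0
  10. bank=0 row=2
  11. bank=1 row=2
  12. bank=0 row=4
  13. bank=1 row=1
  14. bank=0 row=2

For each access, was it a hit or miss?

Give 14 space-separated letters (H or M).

Acc 1: bank0 row4 -> MISS (open row4); precharges=0
Acc 2: bank0 row2 -> MISS (open row2); precharges=1
Acc 3: bank1 row4 -> MISS (open row4); precharges=1
Acc 4: bank1 row2 -> MISS (open row2); precharges=2
Acc 5: bank0 row2 -> HIT
Acc 6: bank1 row4 -> MISS (open row4); precharges=3
Acc 7: bank1 row3 -> MISS (open row3); precharges=4
Acc 8: bank0 row1 -> MISS (open row1); precharges=5
Acc 9: bank1 row0 -> MISS (open row0); precharges=6
Acc 10: bank0 row2 -> MISS (open row2); precharges=7
Acc 11: bank1 row2 -> MISS (open row2); precharges=8
Acc 12: bank0 row4 -> MISS (open row4); precharges=9
Acc 13: bank1 row1 -> MISS (open row1); precharges=10
Acc 14: bank0 row2 -> MISS (open row2); precharges=11

Answer: M M M M H M M M M M M M M M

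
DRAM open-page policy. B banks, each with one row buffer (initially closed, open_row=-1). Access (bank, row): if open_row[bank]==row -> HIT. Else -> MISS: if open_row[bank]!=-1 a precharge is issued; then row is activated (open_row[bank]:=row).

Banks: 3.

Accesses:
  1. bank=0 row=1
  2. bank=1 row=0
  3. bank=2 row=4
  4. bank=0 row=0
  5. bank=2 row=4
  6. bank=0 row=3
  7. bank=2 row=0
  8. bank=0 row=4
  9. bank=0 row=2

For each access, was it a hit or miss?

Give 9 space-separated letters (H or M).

Acc 1: bank0 row1 -> MISS (open row1); precharges=0
Acc 2: bank1 row0 -> MISS (open row0); precharges=0
Acc 3: bank2 row4 -> MISS (open row4); precharges=0
Acc 4: bank0 row0 -> MISS (open row0); precharges=1
Acc 5: bank2 row4 -> HIT
Acc 6: bank0 row3 -> MISS (open row3); precharges=2
Acc 7: bank2 row0 -> MISS (open row0); precharges=3
Acc 8: bank0 row4 -> MISS (open row4); precharges=4
Acc 9: bank0 row2 -> MISS (open row2); precharges=5

Answer: M M M M H M M M M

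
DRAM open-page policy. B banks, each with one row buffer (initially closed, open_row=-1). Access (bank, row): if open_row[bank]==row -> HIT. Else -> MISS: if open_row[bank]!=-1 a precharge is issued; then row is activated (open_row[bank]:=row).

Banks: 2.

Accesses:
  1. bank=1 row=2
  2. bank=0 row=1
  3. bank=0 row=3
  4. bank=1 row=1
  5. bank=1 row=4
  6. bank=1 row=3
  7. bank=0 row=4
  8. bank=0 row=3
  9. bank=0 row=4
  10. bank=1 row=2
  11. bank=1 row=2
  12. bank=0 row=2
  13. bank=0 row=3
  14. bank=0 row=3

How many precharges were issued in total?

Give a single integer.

Acc 1: bank1 row2 -> MISS (open row2); precharges=0
Acc 2: bank0 row1 -> MISS (open row1); precharges=0
Acc 3: bank0 row3 -> MISS (open row3); precharges=1
Acc 4: bank1 row1 -> MISS (open row1); precharges=2
Acc 5: bank1 row4 -> MISS (open row4); precharges=3
Acc 6: bank1 row3 -> MISS (open row3); precharges=4
Acc 7: bank0 row4 -> MISS (open row4); precharges=5
Acc 8: bank0 row3 -> MISS (open row3); precharges=6
Acc 9: bank0 row4 -> MISS (open row4); precharges=7
Acc 10: bank1 row2 -> MISS (open row2); precharges=8
Acc 11: bank1 row2 -> HIT
Acc 12: bank0 row2 -> MISS (open row2); precharges=9
Acc 13: bank0 row3 -> MISS (open row3); precharges=10
Acc 14: bank0 row3 -> HIT

Answer: 10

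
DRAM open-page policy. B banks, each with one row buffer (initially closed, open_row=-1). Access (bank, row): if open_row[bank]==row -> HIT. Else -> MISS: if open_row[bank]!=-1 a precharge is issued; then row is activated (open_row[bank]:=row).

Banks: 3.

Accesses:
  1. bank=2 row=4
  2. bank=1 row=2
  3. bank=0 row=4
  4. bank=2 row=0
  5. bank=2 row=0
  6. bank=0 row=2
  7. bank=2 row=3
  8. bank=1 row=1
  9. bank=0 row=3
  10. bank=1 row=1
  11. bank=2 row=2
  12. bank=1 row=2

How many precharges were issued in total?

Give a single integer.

Answer: 7

Derivation:
Acc 1: bank2 row4 -> MISS (open row4); precharges=0
Acc 2: bank1 row2 -> MISS (open row2); precharges=0
Acc 3: bank0 row4 -> MISS (open row4); precharges=0
Acc 4: bank2 row0 -> MISS (open row0); precharges=1
Acc 5: bank2 row0 -> HIT
Acc 6: bank0 row2 -> MISS (open row2); precharges=2
Acc 7: bank2 row3 -> MISS (open row3); precharges=3
Acc 8: bank1 row1 -> MISS (open row1); precharges=4
Acc 9: bank0 row3 -> MISS (open row3); precharges=5
Acc 10: bank1 row1 -> HIT
Acc 11: bank2 row2 -> MISS (open row2); precharges=6
Acc 12: bank1 row2 -> MISS (open row2); precharges=7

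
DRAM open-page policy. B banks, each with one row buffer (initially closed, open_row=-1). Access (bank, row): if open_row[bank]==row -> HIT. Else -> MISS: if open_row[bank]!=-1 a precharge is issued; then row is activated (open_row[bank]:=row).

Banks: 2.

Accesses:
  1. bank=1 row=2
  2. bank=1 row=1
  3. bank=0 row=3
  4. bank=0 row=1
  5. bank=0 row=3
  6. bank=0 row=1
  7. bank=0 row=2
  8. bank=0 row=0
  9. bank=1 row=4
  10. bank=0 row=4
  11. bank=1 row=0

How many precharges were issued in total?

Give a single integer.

Answer: 9

Derivation:
Acc 1: bank1 row2 -> MISS (open row2); precharges=0
Acc 2: bank1 row1 -> MISS (open row1); precharges=1
Acc 3: bank0 row3 -> MISS (open row3); precharges=1
Acc 4: bank0 row1 -> MISS (open row1); precharges=2
Acc 5: bank0 row3 -> MISS (open row3); precharges=3
Acc 6: bank0 row1 -> MISS (open row1); precharges=4
Acc 7: bank0 row2 -> MISS (open row2); precharges=5
Acc 8: bank0 row0 -> MISS (open row0); precharges=6
Acc 9: bank1 row4 -> MISS (open row4); precharges=7
Acc 10: bank0 row4 -> MISS (open row4); precharges=8
Acc 11: bank1 row0 -> MISS (open row0); precharges=9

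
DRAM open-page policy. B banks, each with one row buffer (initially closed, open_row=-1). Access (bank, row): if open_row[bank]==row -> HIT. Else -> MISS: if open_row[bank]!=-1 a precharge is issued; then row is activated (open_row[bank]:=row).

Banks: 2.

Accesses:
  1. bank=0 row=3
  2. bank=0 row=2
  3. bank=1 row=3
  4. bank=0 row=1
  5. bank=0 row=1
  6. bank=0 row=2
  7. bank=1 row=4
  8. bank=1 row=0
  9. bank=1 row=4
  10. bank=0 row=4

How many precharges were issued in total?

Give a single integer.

Acc 1: bank0 row3 -> MISS (open row3); precharges=0
Acc 2: bank0 row2 -> MISS (open row2); precharges=1
Acc 3: bank1 row3 -> MISS (open row3); precharges=1
Acc 4: bank0 row1 -> MISS (open row1); precharges=2
Acc 5: bank0 row1 -> HIT
Acc 6: bank0 row2 -> MISS (open row2); precharges=3
Acc 7: bank1 row4 -> MISS (open row4); precharges=4
Acc 8: bank1 row0 -> MISS (open row0); precharges=5
Acc 9: bank1 row4 -> MISS (open row4); precharges=6
Acc 10: bank0 row4 -> MISS (open row4); precharges=7

Answer: 7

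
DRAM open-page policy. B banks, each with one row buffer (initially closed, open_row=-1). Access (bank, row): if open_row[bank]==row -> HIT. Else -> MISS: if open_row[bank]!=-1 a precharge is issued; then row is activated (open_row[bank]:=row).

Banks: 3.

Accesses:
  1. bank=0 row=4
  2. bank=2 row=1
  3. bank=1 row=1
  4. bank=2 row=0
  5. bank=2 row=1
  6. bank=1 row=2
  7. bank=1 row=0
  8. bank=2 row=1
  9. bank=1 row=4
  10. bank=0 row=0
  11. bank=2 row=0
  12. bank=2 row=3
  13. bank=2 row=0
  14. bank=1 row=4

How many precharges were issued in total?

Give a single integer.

Acc 1: bank0 row4 -> MISS (open row4); precharges=0
Acc 2: bank2 row1 -> MISS (open row1); precharges=0
Acc 3: bank1 row1 -> MISS (open row1); precharges=0
Acc 4: bank2 row0 -> MISS (open row0); precharges=1
Acc 5: bank2 row1 -> MISS (open row1); precharges=2
Acc 6: bank1 row2 -> MISS (open row2); precharges=3
Acc 7: bank1 row0 -> MISS (open row0); precharges=4
Acc 8: bank2 row1 -> HIT
Acc 9: bank1 row4 -> MISS (open row4); precharges=5
Acc 10: bank0 row0 -> MISS (open row0); precharges=6
Acc 11: bank2 row0 -> MISS (open row0); precharges=7
Acc 12: bank2 row3 -> MISS (open row3); precharges=8
Acc 13: bank2 row0 -> MISS (open row0); precharges=9
Acc 14: bank1 row4 -> HIT

Answer: 9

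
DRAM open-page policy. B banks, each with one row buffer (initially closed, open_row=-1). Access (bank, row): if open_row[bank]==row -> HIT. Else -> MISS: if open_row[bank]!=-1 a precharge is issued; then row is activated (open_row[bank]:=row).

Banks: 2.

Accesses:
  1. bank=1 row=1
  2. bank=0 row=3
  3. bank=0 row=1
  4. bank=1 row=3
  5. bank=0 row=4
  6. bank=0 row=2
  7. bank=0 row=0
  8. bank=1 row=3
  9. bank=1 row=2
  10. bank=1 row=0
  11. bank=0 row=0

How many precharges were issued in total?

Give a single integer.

Answer: 7

Derivation:
Acc 1: bank1 row1 -> MISS (open row1); precharges=0
Acc 2: bank0 row3 -> MISS (open row3); precharges=0
Acc 3: bank0 row1 -> MISS (open row1); precharges=1
Acc 4: bank1 row3 -> MISS (open row3); precharges=2
Acc 5: bank0 row4 -> MISS (open row4); precharges=3
Acc 6: bank0 row2 -> MISS (open row2); precharges=4
Acc 7: bank0 row0 -> MISS (open row0); precharges=5
Acc 8: bank1 row3 -> HIT
Acc 9: bank1 row2 -> MISS (open row2); precharges=6
Acc 10: bank1 row0 -> MISS (open row0); precharges=7
Acc 11: bank0 row0 -> HIT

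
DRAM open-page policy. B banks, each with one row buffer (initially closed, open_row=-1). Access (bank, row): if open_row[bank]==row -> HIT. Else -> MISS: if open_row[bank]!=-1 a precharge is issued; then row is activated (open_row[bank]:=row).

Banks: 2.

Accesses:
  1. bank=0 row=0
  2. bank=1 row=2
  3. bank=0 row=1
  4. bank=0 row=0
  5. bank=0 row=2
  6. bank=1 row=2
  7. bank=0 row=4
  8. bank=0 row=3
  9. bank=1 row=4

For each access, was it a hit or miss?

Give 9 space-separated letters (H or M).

Acc 1: bank0 row0 -> MISS (open row0); precharges=0
Acc 2: bank1 row2 -> MISS (open row2); precharges=0
Acc 3: bank0 row1 -> MISS (open row1); precharges=1
Acc 4: bank0 row0 -> MISS (open row0); precharges=2
Acc 5: bank0 row2 -> MISS (open row2); precharges=3
Acc 6: bank1 row2 -> HIT
Acc 7: bank0 row4 -> MISS (open row4); precharges=4
Acc 8: bank0 row3 -> MISS (open row3); precharges=5
Acc 9: bank1 row4 -> MISS (open row4); precharges=6

Answer: M M M M M H M M M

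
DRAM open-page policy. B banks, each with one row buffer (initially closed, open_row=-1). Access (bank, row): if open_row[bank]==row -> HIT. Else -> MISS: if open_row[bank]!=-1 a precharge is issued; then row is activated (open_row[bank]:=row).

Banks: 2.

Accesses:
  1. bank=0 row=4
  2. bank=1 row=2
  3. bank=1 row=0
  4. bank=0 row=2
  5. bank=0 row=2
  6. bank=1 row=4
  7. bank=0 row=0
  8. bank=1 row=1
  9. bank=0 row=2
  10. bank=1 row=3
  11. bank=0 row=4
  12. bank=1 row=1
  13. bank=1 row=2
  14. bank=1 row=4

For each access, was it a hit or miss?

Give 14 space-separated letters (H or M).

Answer: M M M M H M M M M M M M M M

Derivation:
Acc 1: bank0 row4 -> MISS (open row4); precharges=0
Acc 2: bank1 row2 -> MISS (open row2); precharges=0
Acc 3: bank1 row0 -> MISS (open row0); precharges=1
Acc 4: bank0 row2 -> MISS (open row2); precharges=2
Acc 5: bank0 row2 -> HIT
Acc 6: bank1 row4 -> MISS (open row4); precharges=3
Acc 7: bank0 row0 -> MISS (open row0); precharges=4
Acc 8: bank1 row1 -> MISS (open row1); precharges=5
Acc 9: bank0 row2 -> MISS (open row2); precharges=6
Acc 10: bank1 row3 -> MISS (open row3); precharges=7
Acc 11: bank0 row4 -> MISS (open row4); precharges=8
Acc 12: bank1 row1 -> MISS (open row1); precharges=9
Acc 13: bank1 row2 -> MISS (open row2); precharges=10
Acc 14: bank1 row4 -> MISS (open row4); precharges=11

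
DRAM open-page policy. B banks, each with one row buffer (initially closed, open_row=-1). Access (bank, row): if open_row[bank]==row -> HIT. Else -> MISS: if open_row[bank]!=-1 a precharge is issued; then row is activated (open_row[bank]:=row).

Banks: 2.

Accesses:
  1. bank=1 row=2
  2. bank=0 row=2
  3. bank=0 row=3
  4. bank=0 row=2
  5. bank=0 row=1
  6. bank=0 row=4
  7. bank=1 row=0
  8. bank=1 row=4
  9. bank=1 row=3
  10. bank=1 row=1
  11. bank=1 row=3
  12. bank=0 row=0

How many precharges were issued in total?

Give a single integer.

Answer: 10

Derivation:
Acc 1: bank1 row2 -> MISS (open row2); precharges=0
Acc 2: bank0 row2 -> MISS (open row2); precharges=0
Acc 3: bank0 row3 -> MISS (open row3); precharges=1
Acc 4: bank0 row2 -> MISS (open row2); precharges=2
Acc 5: bank0 row1 -> MISS (open row1); precharges=3
Acc 6: bank0 row4 -> MISS (open row4); precharges=4
Acc 7: bank1 row0 -> MISS (open row0); precharges=5
Acc 8: bank1 row4 -> MISS (open row4); precharges=6
Acc 9: bank1 row3 -> MISS (open row3); precharges=7
Acc 10: bank1 row1 -> MISS (open row1); precharges=8
Acc 11: bank1 row3 -> MISS (open row3); precharges=9
Acc 12: bank0 row0 -> MISS (open row0); precharges=10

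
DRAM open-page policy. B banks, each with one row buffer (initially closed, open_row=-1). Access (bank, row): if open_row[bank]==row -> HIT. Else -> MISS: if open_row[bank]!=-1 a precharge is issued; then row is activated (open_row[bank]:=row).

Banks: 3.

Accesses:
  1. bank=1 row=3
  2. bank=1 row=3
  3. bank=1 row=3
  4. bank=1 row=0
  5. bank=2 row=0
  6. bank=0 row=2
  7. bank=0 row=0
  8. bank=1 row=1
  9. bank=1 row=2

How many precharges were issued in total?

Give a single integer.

Answer: 4

Derivation:
Acc 1: bank1 row3 -> MISS (open row3); precharges=0
Acc 2: bank1 row3 -> HIT
Acc 3: bank1 row3 -> HIT
Acc 4: bank1 row0 -> MISS (open row0); precharges=1
Acc 5: bank2 row0 -> MISS (open row0); precharges=1
Acc 6: bank0 row2 -> MISS (open row2); precharges=1
Acc 7: bank0 row0 -> MISS (open row0); precharges=2
Acc 8: bank1 row1 -> MISS (open row1); precharges=3
Acc 9: bank1 row2 -> MISS (open row2); precharges=4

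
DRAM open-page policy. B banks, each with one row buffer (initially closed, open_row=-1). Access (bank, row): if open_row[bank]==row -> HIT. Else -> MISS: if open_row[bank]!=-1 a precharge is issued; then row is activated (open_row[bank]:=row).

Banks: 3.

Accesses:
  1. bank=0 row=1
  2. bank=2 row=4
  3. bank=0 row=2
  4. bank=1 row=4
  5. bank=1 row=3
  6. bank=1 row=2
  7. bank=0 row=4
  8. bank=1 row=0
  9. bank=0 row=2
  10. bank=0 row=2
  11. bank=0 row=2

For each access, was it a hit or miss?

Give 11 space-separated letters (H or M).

Acc 1: bank0 row1 -> MISS (open row1); precharges=0
Acc 2: bank2 row4 -> MISS (open row4); precharges=0
Acc 3: bank0 row2 -> MISS (open row2); precharges=1
Acc 4: bank1 row4 -> MISS (open row4); precharges=1
Acc 5: bank1 row3 -> MISS (open row3); precharges=2
Acc 6: bank1 row2 -> MISS (open row2); precharges=3
Acc 7: bank0 row4 -> MISS (open row4); precharges=4
Acc 8: bank1 row0 -> MISS (open row0); precharges=5
Acc 9: bank0 row2 -> MISS (open row2); precharges=6
Acc 10: bank0 row2 -> HIT
Acc 11: bank0 row2 -> HIT

Answer: M M M M M M M M M H H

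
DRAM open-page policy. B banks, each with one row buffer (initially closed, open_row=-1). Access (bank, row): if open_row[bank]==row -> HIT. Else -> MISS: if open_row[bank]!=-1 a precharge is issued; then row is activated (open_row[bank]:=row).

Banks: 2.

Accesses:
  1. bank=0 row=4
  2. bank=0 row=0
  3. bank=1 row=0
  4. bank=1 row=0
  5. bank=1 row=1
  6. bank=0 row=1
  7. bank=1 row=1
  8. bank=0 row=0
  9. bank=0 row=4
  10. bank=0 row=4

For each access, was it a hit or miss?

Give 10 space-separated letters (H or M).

Acc 1: bank0 row4 -> MISS (open row4); precharges=0
Acc 2: bank0 row0 -> MISS (open row0); precharges=1
Acc 3: bank1 row0 -> MISS (open row0); precharges=1
Acc 4: bank1 row0 -> HIT
Acc 5: bank1 row1 -> MISS (open row1); precharges=2
Acc 6: bank0 row1 -> MISS (open row1); precharges=3
Acc 7: bank1 row1 -> HIT
Acc 8: bank0 row0 -> MISS (open row0); precharges=4
Acc 9: bank0 row4 -> MISS (open row4); precharges=5
Acc 10: bank0 row4 -> HIT

Answer: M M M H M M H M M H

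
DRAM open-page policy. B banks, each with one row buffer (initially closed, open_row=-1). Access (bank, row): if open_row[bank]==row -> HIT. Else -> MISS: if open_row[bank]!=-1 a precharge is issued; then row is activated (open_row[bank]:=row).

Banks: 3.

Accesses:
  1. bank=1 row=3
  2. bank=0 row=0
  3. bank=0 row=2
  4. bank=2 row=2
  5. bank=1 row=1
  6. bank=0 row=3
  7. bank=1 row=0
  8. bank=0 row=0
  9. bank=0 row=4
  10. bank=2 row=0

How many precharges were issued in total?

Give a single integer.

Acc 1: bank1 row3 -> MISS (open row3); precharges=0
Acc 2: bank0 row0 -> MISS (open row0); precharges=0
Acc 3: bank0 row2 -> MISS (open row2); precharges=1
Acc 4: bank2 row2 -> MISS (open row2); precharges=1
Acc 5: bank1 row1 -> MISS (open row1); precharges=2
Acc 6: bank0 row3 -> MISS (open row3); precharges=3
Acc 7: bank1 row0 -> MISS (open row0); precharges=4
Acc 8: bank0 row0 -> MISS (open row0); precharges=5
Acc 9: bank0 row4 -> MISS (open row4); precharges=6
Acc 10: bank2 row0 -> MISS (open row0); precharges=7

Answer: 7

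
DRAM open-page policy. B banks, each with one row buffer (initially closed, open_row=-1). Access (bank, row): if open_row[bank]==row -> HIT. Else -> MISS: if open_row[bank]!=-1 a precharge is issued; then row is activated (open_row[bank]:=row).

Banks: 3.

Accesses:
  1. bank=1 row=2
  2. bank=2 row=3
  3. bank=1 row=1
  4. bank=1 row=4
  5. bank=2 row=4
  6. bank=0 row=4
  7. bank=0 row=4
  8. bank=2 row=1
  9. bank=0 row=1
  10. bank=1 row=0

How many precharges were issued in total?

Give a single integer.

Answer: 6

Derivation:
Acc 1: bank1 row2 -> MISS (open row2); precharges=0
Acc 2: bank2 row3 -> MISS (open row3); precharges=0
Acc 3: bank1 row1 -> MISS (open row1); precharges=1
Acc 4: bank1 row4 -> MISS (open row4); precharges=2
Acc 5: bank2 row4 -> MISS (open row4); precharges=3
Acc 6: bank0 row4 -> MISS (open row4); precharges=3
Acc 7: bank0 row4 -> HIT
Acc 8: bank2 row1 -> MISS (open row1); precharges=4
Acc 9: bank0 row1 -> MISS (open row1); precharges=5
Acc 10: bank1 row0 -> MISS (open row0); precharges=6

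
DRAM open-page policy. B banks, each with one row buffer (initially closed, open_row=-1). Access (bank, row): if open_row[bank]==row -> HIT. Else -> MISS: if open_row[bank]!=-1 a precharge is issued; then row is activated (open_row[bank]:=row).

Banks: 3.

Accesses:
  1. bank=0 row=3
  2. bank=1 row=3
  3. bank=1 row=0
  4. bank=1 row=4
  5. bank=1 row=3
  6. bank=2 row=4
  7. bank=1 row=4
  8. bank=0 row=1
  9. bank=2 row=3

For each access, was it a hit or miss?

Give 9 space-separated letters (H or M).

Answer: M M M M M M M M M

Derivation:
Acc 1: bank0 row3 -> MISS (open row3); precharges=0
Acc 2: bank1 row3 -> MISS (open row3); precharges=0
Acc 3: bank1 row0 -> MISS (open row0); precharges=1
Acc 4: bank1 row4 -> MISS (open row4); precharges=2
Acc 5: bank1 row3 -> MISS (open row3); precharges=3
Acc 6: bank2 row4 -> MISS (open row4); precharges=3
Acc 7: bank1 row4 -> MISS (open row4); precharges=4
Acc 8: bank0 row1 -> MISS (open row1); precharges=5
Acc 9: bank2 row3 -> MISS (open row3); precharges=6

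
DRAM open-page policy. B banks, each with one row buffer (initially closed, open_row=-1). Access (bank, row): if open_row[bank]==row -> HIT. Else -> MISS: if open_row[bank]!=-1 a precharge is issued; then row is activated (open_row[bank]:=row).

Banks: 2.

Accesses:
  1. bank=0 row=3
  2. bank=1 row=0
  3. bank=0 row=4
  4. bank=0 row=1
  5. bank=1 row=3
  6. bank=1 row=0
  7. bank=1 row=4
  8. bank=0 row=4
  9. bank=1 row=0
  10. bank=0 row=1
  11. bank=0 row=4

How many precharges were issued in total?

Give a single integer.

Acc 1: bank0 row3 -> MISS (open row3); precharges=0
Acc 2: bank1 row0 -> MISS (open row0); precharges=0
Acc 3: bank0 row4 -> MISS (open row4); precharges=1
Acc 4: bank0 row1 -> MISS (open row1); precharges=2
Acc 5: bank1 row3 -> MISS (open row3); precharges=3
Acc 6: bank1 row0 -> MISS (open row0); precharges=4
Acc 7: bank1 row4 -> MISS (open row4); precharges=5
Acc 8: bank0 row4 -> MISS (open row4); precharges=6
Acc 9: bank1 row0 -> MISS (open row0); precharges=7
Acc 10: bank0 row1 -> MISS (open row1); precharges=8
Acc 11: bank0 row4 -> MISS (open row4); precharges=9

Answer: 9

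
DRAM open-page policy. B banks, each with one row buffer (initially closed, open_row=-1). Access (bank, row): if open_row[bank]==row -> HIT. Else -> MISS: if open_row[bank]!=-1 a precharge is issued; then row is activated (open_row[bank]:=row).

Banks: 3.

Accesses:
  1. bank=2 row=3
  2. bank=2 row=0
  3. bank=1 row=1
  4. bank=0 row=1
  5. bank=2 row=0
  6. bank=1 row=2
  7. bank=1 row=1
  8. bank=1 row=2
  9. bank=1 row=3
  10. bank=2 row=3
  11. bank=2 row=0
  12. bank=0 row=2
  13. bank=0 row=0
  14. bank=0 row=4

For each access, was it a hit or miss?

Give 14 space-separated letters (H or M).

Answer: M M M M H M M M M M M M M M

Derivation:
Acc 1: bank2 row3 -> MISS (open row3); precharges=0
Acc 2: bank2 row0 -> MISS (open row0); precharges=1
Acc 3: bank1 row1 -> MISS (open row1); precharges=1
Acc 4: bank0 row1 -> MISS (open row1); precharges=1
Acc 5: bank2 row0 -> HIT
Acc 6: bank1 row2 -> MISS (open row2); precharges=2
Acc 7: bank1 row1 -> MISS (open row1); precharges=3
Acc 8: bank1 row2 -> MISS (open row2); precharges=4
Acc 9: bank1 row3 -> MISS (open row3); precharges=5
Acc 10: bank2 row3 -> MISS (open row3); precharges=6
Acc 11: bank2 row0 -> MISS (open row0); precharges=7
Acc 12: bank0 row2 -> MISS (open row2); precharges=8
Acc 13: bank0 row0 -> MISS (open row0); precharges=9
Acc 14: bank0 row4 -> MISS (open row4); precharges=10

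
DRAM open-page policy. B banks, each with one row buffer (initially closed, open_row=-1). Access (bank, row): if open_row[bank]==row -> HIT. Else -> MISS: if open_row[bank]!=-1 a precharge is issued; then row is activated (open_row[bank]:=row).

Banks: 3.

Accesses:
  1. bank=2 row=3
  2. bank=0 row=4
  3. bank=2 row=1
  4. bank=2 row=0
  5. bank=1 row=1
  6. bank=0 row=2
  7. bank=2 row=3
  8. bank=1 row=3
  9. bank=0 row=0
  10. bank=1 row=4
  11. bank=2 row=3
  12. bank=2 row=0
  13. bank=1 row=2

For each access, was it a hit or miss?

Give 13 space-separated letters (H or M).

Acc 1: bank2 row3 -> MISS (open row3); precharges=0
Acc 2: bank0 row4 -> MISS (open row4); precharges=0
Acc 3: bank2 row1 -> MISS (open row1); precharges=1
Acc 4: bank2 row0 -> MISS (open row0); precharges=2
Acc 5: bank1 row1 -> MISS (open row1); precharges=2
Acc 6: bank0 row2 -> MISS (open row2); precharges=3
Acc 7: bank2 row3 -> MISS (open row3); precharges=4
Acc 8: bank1 row3 -> MISS (open row3); precharges=5
Acc 9: bank0 row0 -> MISS (open row0); precharges=6
Acc 10: bank1 row4 -> MISS (open row4); precharges=7
Acc 11: bank2 row3 -> HIT
Acc 12: bank2 row0 -> MISS (open row0); precharges=8
Acc 13: bank1 row2 -> MISS (open row2); precharges=9

Answer: M M M M M M M M M M H M M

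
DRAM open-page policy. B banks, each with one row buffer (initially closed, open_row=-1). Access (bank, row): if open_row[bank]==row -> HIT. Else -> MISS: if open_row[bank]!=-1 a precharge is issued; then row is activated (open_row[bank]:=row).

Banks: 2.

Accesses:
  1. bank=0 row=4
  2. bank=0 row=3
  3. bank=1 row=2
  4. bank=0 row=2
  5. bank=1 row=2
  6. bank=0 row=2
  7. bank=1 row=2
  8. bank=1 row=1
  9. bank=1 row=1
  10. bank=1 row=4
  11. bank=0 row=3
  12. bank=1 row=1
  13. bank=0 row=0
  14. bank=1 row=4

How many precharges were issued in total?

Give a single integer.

Acc 1: bank0 row4 -> MISS (open row4); precharges=0
Acc 2: bank0 row3 -> MISS (open row3); precharges=1
Acc 3: bank1 row2 -> MISS (open row2); precharges=1
Acc 4: bank0 row2 -> MISS (open row2); precharges=2
Acc 5: bank1 row2 -> HIT
Acc 6: bank0 row2 -> HIT
Acc 7: bank1 row2 -> HIT
Acc 8: bank1 row1 -> MISS (open row1); precharges=3
Acc 9: bank1 row1 -> HIT
Acc 10: bank1 row4 -> MISS (open row4); precharges=4
Acc 11: bank0 row3 -> MISS (open row3); precharges=5
Acc 12: bank1 row1 -> MISS (open row1); precharges=6
Acc 13: bank0 row0 -> MISS (open row0); precharges=7
Acc 14: bank1 row4 -> MISS (open row4); precharges=8

Answer: 8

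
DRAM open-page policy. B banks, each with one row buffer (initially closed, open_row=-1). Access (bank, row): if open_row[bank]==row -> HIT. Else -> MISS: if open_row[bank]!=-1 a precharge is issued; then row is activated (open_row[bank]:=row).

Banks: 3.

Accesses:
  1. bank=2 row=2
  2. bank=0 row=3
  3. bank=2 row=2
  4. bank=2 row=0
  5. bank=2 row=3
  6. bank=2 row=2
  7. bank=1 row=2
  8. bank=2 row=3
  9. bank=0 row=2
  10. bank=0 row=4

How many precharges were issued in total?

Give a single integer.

Acc 1: bank2 row2 -> MISS (open row2); precharges=0
Acc 2: bank0 row3 -> MISS (open row3); precharges=0
Acc 3: bank2 row2 -> HIT
Acc 4: bank2 row0 -> MISS (open row0); precharges=1
Acc 5: bank2 row3 -> MISS (open row3); precharges=2
Acc 6: bank2 row2 -> MISS (open row2); precharges=3
Acc 7: bank1 row2 -> MISS (open row2); precharges=3
Acc 8: bank2 row3 -> MISS (open row3); precharges=4
Acc 9: bank0 row2 -> MISS (open row2); precharges=5
Acc 10: bank0 row4 -> MISS (open row4); precharges=6

Answer: 6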